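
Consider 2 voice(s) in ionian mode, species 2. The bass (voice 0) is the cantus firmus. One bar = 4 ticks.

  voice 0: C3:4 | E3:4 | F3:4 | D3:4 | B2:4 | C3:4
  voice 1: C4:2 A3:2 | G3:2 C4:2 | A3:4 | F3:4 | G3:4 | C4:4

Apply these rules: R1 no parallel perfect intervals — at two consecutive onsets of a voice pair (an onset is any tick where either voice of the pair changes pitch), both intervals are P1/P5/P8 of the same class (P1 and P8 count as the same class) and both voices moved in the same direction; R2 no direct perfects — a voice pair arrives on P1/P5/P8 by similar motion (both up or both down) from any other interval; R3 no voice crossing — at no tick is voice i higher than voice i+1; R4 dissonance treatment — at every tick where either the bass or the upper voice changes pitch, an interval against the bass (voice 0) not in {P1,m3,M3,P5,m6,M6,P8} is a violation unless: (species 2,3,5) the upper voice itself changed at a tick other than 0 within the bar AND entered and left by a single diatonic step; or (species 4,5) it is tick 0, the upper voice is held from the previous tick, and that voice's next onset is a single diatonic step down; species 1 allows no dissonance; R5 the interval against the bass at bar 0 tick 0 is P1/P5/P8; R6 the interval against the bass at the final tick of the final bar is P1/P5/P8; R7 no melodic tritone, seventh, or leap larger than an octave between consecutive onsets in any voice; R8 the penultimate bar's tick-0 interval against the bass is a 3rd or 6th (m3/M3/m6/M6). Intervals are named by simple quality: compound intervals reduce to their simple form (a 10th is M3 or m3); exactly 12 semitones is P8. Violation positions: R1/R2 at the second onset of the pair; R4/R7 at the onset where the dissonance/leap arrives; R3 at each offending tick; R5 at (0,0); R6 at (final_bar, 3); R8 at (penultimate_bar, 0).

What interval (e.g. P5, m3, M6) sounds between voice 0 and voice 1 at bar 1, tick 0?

voice 0=E3 voice 1=G3 -> m3

m3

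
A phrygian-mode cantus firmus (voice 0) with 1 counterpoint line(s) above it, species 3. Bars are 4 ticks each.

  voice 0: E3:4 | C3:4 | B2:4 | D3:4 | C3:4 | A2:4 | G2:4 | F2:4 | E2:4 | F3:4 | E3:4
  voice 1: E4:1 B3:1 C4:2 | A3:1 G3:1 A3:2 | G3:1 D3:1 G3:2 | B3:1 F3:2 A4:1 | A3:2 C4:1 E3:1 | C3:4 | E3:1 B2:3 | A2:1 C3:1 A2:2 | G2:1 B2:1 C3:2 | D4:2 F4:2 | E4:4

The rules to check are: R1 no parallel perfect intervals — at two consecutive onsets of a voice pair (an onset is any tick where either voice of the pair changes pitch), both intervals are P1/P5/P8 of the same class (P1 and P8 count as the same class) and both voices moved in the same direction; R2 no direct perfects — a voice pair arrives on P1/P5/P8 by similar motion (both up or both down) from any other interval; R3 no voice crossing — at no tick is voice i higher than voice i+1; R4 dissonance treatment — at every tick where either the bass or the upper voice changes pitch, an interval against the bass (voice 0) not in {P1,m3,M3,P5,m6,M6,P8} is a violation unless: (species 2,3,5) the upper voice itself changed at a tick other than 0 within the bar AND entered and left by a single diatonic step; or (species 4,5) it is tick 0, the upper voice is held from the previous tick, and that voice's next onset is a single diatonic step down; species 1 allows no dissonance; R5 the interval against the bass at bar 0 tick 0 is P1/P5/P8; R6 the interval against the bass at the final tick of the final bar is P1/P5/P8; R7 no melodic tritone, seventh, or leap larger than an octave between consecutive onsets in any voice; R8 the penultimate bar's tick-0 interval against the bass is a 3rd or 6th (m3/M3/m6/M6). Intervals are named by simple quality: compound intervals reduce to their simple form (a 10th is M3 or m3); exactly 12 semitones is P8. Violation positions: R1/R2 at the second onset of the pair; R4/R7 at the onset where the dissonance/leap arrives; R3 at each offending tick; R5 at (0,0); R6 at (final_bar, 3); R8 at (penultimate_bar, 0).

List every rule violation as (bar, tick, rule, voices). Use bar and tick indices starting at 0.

bar 0: v0=E3 v1=E4 downbeat P8
bar 1: v0=C3 v1=A3 downbeat M6
bar 2: v0=B2 v1=G3 downbeat m6
bar 3: v0=D3 v1=B3 downbeat M6
bar 4: v0=C3 v1=A3 downbeat M6
bar 5: v0=A2 v1=C3 downbeat m3
bar 6: v0=G2 v1=E3 downbeat M6
bar 7: v0=F2 v1=A2 downbeat M3
bar 8: v0=E2 v1=G2 downbeat m3
bar 9: v0=F3 v1=D4 downbeat M6
bar 10: v0=E3 v1=E4 downbeat P8
  -> R7 @ bar 3 tick 1 v(1,): B3->F3 leap 6st
  -> R7 @ bar 3 tick 3 v(1,): F3->A4 leap 16st
  -> R7 @ bar 9 tick 0 v(0,): E2->F3 leap 13st
  -> R7 @ bar 9 tick 0 v(1,): C3->D4 leap 14st
  -> R1 @ bar 10 tick 0 v(0, 1): F3/F4 P8 -> E3/E4 P8 similar

(3, 1, R7, (1,))
(3, 3, R7, (1,))
(9, 0, R7, (0,))
(9, 0, R7, (1,))
(10, 0, R1, (0, 1))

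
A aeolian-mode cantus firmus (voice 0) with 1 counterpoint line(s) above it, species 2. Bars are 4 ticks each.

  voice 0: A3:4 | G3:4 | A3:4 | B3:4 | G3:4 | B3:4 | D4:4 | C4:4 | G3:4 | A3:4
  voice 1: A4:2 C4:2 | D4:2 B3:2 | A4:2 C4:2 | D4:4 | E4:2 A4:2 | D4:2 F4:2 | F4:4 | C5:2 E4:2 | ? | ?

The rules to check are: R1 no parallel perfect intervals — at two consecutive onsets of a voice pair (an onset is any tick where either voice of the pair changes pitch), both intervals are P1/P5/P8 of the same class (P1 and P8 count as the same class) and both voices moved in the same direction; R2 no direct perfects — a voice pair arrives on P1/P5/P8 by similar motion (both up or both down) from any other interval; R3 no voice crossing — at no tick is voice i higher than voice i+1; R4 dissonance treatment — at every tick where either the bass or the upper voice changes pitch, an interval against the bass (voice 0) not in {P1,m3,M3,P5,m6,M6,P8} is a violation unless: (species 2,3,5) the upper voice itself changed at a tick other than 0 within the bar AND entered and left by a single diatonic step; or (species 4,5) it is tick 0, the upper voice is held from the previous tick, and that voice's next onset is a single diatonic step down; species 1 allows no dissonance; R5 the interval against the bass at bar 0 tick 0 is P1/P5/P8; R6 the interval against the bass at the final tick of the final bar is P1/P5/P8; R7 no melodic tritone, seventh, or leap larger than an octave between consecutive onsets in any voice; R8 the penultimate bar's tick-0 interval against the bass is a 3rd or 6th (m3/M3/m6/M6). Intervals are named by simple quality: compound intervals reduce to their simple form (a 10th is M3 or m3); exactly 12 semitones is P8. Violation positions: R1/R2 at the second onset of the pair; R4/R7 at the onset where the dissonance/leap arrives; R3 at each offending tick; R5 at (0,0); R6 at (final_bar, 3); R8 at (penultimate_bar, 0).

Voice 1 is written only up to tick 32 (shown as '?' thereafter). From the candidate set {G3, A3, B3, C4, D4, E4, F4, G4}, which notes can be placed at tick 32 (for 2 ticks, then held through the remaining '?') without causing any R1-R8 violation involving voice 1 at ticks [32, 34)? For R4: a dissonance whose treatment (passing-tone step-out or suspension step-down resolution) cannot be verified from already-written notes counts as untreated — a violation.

{B3, E4}

G3: violates R2,R8
A3: violates R4,R8
B3: legal
C4: violates R4,R8
D4: violates R2,R8
E4: legal
F4: violates R4,R8
G4: violates R8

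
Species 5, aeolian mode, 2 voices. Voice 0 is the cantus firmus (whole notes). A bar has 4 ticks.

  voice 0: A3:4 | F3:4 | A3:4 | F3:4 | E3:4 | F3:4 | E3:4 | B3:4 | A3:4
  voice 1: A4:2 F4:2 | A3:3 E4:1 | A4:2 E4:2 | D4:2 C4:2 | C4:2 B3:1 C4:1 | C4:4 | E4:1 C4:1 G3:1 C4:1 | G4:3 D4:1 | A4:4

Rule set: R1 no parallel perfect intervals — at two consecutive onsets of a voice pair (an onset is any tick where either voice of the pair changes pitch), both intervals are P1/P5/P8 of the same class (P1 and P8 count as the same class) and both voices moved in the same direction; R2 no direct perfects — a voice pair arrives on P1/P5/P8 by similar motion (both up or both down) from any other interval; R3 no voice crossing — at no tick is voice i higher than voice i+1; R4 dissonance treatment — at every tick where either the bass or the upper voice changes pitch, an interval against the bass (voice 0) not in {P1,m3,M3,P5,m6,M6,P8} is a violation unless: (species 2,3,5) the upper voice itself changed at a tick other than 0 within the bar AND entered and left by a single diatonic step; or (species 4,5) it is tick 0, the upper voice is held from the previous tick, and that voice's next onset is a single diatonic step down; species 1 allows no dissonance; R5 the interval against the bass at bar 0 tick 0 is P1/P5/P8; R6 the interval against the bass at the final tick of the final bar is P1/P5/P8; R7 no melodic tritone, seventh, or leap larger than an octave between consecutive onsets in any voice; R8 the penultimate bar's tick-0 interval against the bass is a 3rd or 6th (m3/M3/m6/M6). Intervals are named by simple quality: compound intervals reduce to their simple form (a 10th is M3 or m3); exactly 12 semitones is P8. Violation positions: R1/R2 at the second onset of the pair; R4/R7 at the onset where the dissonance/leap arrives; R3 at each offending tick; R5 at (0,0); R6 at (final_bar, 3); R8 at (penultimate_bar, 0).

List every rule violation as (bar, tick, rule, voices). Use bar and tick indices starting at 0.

bar 0: v0=A3 v1=A4 downbeat P8
bar 1: v0=F3 v1=A3 downbeat M3
bar 2: v0=A3 v1=A4 downbeat P8
bar 3: v0=F3 v1=D4 downbeat M6
bar 4: v0=E3 v1=C4 downbeat m6
bar 5: v0=F3 v1=C4 downbeat P5
bar 6: v0=E3 v1=E4 downbeat P8
bar 7: v0=B3 v1=G4 downbeat m6
bar 8: v0=A3 v1=A4 downbeat P8
  -> R4 @ bar 1 tick 3 v(0, 1): F3/E4 M7 untreated
  -> R2 @ bar 2 tick 0 v(0, 1): F3/E4 M7 -> A3/A4 P8 similar

(1, 3, R4, (0, 1))
(2, 0, R2, (0, 1))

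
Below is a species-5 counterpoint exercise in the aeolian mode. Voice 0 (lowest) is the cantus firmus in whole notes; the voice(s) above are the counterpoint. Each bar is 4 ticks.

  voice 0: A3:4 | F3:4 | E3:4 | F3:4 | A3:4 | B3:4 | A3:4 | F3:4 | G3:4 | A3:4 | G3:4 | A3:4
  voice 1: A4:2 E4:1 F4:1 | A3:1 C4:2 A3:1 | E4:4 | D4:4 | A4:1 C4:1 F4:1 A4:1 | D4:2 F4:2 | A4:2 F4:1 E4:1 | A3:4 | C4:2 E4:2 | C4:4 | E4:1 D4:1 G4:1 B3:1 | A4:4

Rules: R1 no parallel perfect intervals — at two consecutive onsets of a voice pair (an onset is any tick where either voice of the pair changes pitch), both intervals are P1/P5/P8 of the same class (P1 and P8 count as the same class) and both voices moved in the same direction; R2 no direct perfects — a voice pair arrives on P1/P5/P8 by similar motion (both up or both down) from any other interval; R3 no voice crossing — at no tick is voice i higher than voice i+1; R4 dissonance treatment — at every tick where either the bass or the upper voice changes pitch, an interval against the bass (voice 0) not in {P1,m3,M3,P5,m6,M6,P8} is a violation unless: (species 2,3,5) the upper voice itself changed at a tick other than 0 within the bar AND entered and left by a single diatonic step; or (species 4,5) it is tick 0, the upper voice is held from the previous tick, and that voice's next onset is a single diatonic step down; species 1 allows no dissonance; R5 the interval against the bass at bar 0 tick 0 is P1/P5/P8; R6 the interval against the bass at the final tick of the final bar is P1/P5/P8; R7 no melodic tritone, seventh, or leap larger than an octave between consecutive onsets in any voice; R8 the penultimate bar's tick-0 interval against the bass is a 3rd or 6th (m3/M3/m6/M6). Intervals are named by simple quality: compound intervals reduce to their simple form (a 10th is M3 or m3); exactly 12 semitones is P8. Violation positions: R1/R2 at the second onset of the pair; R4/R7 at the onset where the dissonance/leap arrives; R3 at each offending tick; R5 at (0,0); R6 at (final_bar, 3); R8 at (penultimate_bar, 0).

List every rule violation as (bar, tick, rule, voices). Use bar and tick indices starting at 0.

bar 0: v0=A3 v1=A4 downbeat P8
bar 1: v0=F3 v1=A3 downbeat M3
bar 2: v0=E3 v1=E4 downbeat P8
bar 3: v0=F3 v1=D4 downbeat M6
bar 4: v0=A3 v1=A4 downbeat P8
bar 5: v0=B3 v1=D4 downbeat m3
bar 6: v0=A3 v1=A4 downbeat P8
bar 7: v0=F3 v1=A3 downbeat M3
bar 8: v0=G3 v1=C4 downbeat P4
bar 9: v0=A3 v1=C4 downbeat m3
bar 10: v0=G3 v1=E4 downbeat M6
bar 11: v0=A3 v1=A4 downbeat P8
  -> R2 @ bar 4 tick 0 v(0, 1): F3/D4 M6 -> A3/A4 P8 similar
  -> R4 @ bar 5 tick 2 v(0, 1): B3/F4 TT untreated
  -> R4 @ bar 8 tick 0 v(0, 1): G3/C4 P4 untreated
  -> R2 @ bar 11 tick 0 v(0, 1): G3/B3 M3 -> A3/A4 P8 similar
  -> R7 @ bar 11 tick 0 v(1,): B3->A4 leap 10st

(4, 0, R2, (0, 1))
(5, 2, R4, (0, 1))
(8, 0, R4, (0, 1))
(11, 0, R2, (0, 1))
(11, 0, R7, (1,))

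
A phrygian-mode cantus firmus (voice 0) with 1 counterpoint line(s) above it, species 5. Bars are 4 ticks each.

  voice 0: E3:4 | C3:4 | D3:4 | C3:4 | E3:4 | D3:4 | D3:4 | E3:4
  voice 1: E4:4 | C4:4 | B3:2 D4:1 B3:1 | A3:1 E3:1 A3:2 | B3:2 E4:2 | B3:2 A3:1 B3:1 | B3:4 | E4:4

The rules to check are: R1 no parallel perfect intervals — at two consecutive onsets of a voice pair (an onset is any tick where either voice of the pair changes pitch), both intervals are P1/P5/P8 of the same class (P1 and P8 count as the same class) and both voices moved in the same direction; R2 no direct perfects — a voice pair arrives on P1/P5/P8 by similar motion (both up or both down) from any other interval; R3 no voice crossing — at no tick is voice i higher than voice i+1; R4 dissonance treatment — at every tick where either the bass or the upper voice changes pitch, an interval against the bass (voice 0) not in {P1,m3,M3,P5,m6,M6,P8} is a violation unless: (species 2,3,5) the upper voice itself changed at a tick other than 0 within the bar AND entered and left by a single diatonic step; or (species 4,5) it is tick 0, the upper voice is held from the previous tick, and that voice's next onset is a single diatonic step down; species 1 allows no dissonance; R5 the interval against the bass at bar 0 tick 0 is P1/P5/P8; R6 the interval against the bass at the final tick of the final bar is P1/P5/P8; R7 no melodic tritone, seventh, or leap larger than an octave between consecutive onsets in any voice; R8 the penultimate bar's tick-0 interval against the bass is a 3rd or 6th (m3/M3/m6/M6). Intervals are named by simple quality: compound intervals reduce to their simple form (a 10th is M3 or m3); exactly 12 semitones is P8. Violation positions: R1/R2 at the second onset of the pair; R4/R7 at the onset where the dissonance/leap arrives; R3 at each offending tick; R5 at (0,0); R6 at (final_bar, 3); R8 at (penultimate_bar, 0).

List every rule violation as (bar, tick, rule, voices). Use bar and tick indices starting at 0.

(1, 0, R1, (0, 1))
(4, 0, R2, (0, 1))
(7, 0, R2, (0, 1))

bar 0: v0=E3 v1=E4 downbeat P8
bar 1: v0=C3 v1=C4 downbeat P8
bar 2: v0=D3 v1=B3 downbeat M6
bar 3: v0=C3 v1=A3 downbeat M6
bar 4: v0=E3 v1=B3 downbeat P5
bar 5: v0=D3 v1=B3 downbeat M6
bar 6: v0=D3 v1=B3 downbeat M6
bar 7: v0=E3 v1=E4 downbeat P8
  -> R1 @ bar 1 tick 0 v(0, 1): E3/E4 P8 -> C3/C4 P8 similar
  -> R2 @ bar 4 tick 0 v(0, 1): C3/A3 M6 -> E3/B3 P5 similar
  -> R2 @ bar 7 tick 0 v(0, 1): D3/B3 M6 -> E3/E4 P8 similar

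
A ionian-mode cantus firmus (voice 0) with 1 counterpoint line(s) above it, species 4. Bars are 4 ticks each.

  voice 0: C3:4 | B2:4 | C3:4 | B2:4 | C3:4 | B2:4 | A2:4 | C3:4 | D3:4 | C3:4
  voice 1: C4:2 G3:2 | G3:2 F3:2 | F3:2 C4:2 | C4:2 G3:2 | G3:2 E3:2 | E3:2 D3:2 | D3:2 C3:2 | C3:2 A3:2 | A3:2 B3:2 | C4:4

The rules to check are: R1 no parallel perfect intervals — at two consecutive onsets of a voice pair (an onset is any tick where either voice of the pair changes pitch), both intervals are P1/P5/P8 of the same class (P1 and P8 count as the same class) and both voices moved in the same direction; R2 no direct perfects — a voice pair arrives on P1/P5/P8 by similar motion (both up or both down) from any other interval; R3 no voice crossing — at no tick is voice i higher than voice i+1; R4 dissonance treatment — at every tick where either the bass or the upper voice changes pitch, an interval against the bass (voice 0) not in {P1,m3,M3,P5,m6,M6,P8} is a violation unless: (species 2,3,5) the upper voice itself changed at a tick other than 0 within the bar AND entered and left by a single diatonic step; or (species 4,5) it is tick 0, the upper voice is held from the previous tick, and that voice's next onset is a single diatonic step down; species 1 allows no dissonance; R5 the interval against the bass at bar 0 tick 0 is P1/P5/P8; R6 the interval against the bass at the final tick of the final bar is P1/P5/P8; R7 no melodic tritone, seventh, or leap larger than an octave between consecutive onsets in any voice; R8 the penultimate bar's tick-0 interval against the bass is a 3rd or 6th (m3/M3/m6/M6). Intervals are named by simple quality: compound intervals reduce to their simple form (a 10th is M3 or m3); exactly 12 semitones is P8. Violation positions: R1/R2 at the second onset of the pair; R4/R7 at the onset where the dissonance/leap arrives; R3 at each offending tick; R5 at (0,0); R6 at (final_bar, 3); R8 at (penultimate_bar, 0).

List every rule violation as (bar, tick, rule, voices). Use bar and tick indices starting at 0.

bar 0: v0=C3 v1=C4 downbeat P8
bar 1: v0=B2 v1=G3 downbeat m6
bar 2: v0=C3 v1=F3 downbeat P4
bar 3: v0=B2 v1=C4 downbeat m2
bar 4: v0=C3 v1=G3 downbeat P5
bar 5: v0=B2 v1=E3 downbeat P4
bar 6: v0=A2 v1=D3 downbeat P4
bar 7: v0=C3 v1=C3 downbeat P1
bar 8: v0=D3 v1=A3 downbeat P5
bar 9: v0=C3 v1=C4 downbeat P8
  -> R4 @ bar 1 tick 2 v(0, 1): B2/F3 TT untreated
  -> R4 @ bar 2 tick 0 v(0, 1): C3/F3 P4 untreated
  -> R4 @ bar 3 tick 0 v(0, 1): B2/C4 m2 untreated
  -> R8 @ bar 8 tick 0 v(0, 1): penult P5 not 3rd/6th

(1, 2, R4, (0, 1))
(2, 0, R4, (0, 1))
(3, 0, R4, (0, 1))
(8, 0, R8, (0, 1))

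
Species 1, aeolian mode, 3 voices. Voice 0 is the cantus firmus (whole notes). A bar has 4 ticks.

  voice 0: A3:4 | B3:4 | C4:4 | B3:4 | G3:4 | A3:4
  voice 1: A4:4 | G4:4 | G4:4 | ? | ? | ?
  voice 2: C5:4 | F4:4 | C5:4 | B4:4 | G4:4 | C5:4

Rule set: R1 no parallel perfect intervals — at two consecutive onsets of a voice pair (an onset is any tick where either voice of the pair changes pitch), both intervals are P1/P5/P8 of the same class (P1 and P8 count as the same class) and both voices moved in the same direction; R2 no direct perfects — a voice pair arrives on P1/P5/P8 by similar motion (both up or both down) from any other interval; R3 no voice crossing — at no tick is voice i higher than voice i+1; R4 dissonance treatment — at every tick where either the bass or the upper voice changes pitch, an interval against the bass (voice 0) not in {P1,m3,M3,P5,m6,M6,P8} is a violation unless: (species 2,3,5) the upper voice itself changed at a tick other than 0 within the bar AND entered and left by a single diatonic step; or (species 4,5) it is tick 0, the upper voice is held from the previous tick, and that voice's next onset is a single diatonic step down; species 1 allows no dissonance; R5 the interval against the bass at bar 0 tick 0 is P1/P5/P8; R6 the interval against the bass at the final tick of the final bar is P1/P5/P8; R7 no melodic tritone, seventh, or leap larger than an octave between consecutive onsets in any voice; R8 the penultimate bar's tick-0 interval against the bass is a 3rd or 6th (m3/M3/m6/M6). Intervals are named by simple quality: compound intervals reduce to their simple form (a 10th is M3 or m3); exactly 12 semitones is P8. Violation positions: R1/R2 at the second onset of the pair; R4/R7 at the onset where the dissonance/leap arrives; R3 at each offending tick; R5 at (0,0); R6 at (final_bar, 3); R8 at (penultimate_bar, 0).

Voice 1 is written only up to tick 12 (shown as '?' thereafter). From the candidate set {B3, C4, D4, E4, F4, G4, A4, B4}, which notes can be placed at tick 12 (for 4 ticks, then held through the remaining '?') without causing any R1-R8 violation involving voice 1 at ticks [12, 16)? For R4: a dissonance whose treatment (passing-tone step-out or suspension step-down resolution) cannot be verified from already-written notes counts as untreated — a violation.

{B4, D4, G4}

B3: violates R2
C4: violates R4
D4: legal
E4: violates R2,R4
F4: violates R4
G4: legal
A4: violates R4
B4: legal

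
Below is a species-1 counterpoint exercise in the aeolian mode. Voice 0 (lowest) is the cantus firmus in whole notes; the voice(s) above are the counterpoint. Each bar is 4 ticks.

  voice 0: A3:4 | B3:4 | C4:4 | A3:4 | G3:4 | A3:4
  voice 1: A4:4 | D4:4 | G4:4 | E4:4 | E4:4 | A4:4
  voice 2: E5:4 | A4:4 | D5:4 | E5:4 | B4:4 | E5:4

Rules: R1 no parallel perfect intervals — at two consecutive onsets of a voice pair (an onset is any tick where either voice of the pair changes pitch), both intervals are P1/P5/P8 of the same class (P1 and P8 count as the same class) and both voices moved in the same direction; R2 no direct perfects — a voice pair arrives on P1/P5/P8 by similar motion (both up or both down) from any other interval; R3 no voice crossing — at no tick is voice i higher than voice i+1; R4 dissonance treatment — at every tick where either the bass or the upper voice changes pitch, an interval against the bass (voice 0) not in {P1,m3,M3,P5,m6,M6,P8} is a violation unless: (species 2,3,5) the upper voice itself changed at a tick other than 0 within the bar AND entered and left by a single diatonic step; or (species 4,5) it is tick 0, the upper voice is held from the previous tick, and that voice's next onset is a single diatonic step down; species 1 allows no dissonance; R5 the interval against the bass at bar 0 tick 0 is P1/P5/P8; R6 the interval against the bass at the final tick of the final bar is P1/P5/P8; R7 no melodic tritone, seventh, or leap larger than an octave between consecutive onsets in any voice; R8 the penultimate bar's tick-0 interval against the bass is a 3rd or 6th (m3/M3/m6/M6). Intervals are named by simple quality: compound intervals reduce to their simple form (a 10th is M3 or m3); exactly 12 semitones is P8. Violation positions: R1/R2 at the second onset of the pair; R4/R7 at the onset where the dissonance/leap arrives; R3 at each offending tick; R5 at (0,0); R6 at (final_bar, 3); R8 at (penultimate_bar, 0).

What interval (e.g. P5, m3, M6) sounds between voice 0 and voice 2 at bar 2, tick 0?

M2

voice 0=C4 voice 2=D5 -> M2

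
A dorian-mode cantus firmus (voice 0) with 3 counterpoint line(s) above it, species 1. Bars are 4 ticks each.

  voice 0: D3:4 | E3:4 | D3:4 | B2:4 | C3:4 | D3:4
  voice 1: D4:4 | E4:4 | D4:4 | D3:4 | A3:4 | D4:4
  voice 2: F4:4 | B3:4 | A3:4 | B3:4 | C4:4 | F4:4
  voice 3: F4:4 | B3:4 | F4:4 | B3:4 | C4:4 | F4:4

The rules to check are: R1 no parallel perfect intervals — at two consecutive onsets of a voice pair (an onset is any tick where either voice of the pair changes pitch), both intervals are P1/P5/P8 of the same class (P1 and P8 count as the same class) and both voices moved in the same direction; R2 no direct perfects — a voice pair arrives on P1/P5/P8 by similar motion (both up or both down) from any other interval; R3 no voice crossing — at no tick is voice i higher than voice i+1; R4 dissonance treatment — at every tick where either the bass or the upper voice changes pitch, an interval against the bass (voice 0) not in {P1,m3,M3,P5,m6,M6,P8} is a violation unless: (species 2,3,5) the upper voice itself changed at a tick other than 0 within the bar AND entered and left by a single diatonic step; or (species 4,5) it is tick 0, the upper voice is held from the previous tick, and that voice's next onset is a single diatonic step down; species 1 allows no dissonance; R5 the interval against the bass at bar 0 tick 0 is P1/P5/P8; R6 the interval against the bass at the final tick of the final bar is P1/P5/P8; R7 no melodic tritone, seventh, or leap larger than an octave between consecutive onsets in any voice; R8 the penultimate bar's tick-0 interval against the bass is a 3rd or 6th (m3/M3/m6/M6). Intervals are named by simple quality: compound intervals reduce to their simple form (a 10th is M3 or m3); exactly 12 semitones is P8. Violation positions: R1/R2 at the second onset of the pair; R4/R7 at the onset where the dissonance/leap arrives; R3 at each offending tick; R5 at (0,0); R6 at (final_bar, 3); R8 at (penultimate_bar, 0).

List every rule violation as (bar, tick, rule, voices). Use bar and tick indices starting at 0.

bar 0: v0=D3 v1=D4 v2=F4 v3=F4 downbeat m3
bar 1: v0=E3 v1=E4 v2=B3 v3=B3 downbeat P5
bar 2: v0=D3 v1=D4 v2=A3 v3=F4 downbeat m3
bar 3: v0=B2 v1=D3 v2=B3 v3=B3 downbeat P8
bar 4: v0=C3 v1=A3 v2=C4 v3=C4 downbeat P8
bar 5: v0=D3 v1=D4 v2=F4 v3=F4 downbeat m3
  -> R5 @ bar 0 tick 0 v(0, 2): opens on m3
  -> R5 @ bar 0 tick 0 v(0, 3): opens on m3
  -> R1 @ bar 1 tick 0 v(0, 1): D3/D4 P8 -> E3/E4 P8 similar
  -> R1 @ bar 1 tick 0 v(2, 3): F4/F4 P1 -> B3/B3 P1 similar
  -> R3 @ bar 1 tick 0 v(1, 2): E4 above B3
  -> R7 @ bar 1 tick 0 v(2,): F4->B3 leap 6st
  -> R7 @ bar 1 tick 0 v(3,): F4->B3 leap 6st
  -> R3 @ bar 1 tick 1 v(1, 2): E4 above B3
  -> R3 @ bar 1 tick 2 v(1, 2): E4 above B3
  -> R3 @ bar 1 tick 3 v(1, 2): E4 above B3
  -> R1 @ bar 2 tick 0 v(0, 1): E3/E4 P8 -> D3/D4 P8 similar
  -> R1 @ bar 2 tick 0 v(0, 2): E3/B3 P5 -> D3/A3 P5 similar
  -> R3 @ bar 2 tick 0 v(1, 2): D4 above A3
  -> R7 @ bar 2 tick 0 v(3,): B3->F4 leap 6st
  -> R3 @ bar 2 tick 1 v(1, 2): D4 above A3
  -> R3 @ bar 2 tick 2 v(1, 2): D4 above A3
  -> R3 @ bar 2 tick 3 v(1, 2): D4 above A3
  -> R2 @ bar 3 tick 0 v(0, 3): D3/F4 m3 -> B2/B3 P8 similar
  -> R7 @ bar 3 tick 0 v(3,): F4->B3 leap 6st
  -> R1 @ bar 4 tick 0 v(0, 2): B2/B3 P8 -> C3/C4 P8 similar
  -> R1 @ bar 4 tick 0 v(0, 3): B2/B3 P8 -> C3/C4 P8 similar
  -> R1 @ bar 4 tick 0 v(2, 3): B3/B3 P1 -> C4/C4 P1 similar
  -> R8 @ bar 4 tick 0 v(0, 2): penult P8 not 3rd/6th
  -> R8 @ bar 4 tick 0 v(0, 3): penult P8 not 3rd/6th
  -> R1 @ bar 5 tick 0 v(2, 3): C4/C4 P1 -> F4/F4 P1 similar
  -> R2 @ bar 5 tick 0 v(0, 1): C3/A3 M6 -> D3/D4 P8 similar
  -> R6 @ bar 5 tick 3 v(0, 2): closes on m3
  -> R6 @ bar 5 tick 3 v(0, 3): closes on m3

(0, 0, R5, (0, 2))
(0, 0, R5, (0, 3))
(1, 0, R1, (0, 1))
(1, 0, R1, (2, 3))
(1, 0, R3, (1, 2))
(1, 0, R7, (2,))
(1, 0, R7, (3,))
(1, 1, R3, (1, 2))
(1, 2, R3, (1, 2))
(1, 3, R3, (1, 2))
(2, 0, R1, (0, 1))
(2, 0, R1, (0, 2))
(2, 0, R3, (1, 2))
(2, 0, R7, (3,))
(2, 1, R3, (1, 2))
(2, 2, R3, (1, 2))
(2, 3, R3, (1, 2))
(3, 0, R2, (0, 3))
(3, 0, R7, (3,))
(4, 0, R1, (0, 2))
(4, 0, R1, (0, 3))
(4, 0, R1, (2, 3))
(4, 0, R8, (0, 2))
(4, 0, R8, (0, 3))
(5, 0, R1, (2, 3))
(5, 0, R2, (0, 1))
(5, 3, R6, (0, 2))
(5, 3, R6, (0, 3))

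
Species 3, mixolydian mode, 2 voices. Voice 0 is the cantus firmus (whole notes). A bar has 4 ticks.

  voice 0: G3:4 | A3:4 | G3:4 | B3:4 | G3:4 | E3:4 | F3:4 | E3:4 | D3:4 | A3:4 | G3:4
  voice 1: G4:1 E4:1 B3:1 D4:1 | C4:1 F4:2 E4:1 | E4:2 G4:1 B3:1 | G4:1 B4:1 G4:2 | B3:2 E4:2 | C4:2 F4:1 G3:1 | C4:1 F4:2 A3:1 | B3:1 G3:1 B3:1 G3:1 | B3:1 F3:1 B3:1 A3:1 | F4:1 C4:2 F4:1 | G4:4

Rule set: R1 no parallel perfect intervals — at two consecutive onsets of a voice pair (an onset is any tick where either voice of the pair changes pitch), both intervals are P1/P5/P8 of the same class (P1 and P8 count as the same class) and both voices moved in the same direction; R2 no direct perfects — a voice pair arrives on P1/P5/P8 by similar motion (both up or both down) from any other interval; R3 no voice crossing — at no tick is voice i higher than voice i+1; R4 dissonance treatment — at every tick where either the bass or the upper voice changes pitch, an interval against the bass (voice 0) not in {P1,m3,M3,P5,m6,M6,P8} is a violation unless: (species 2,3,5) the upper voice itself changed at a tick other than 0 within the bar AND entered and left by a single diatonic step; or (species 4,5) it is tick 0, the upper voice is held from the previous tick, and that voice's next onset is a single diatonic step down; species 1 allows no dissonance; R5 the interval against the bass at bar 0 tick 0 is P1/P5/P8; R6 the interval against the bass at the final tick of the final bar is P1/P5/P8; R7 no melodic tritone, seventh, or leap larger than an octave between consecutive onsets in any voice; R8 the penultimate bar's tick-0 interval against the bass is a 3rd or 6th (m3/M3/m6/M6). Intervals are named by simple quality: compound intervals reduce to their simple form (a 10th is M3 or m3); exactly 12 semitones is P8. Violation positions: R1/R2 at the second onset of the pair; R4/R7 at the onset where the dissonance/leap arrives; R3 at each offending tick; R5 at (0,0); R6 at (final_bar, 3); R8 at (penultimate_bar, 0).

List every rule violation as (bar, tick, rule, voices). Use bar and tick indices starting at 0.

bar 0: v0=G3 v1=G4 downbeat P8
bar 1: v0=A3 v1=C4 downbeat m3
bar 2: v0=G3 v1=E4 downbeat M6
bar 3: v0=B3 v1=G4 downbeat m6
bar 4: v0=G3 v1=B3 downbeat M3
bar 5: v0=E3 v1=C4 downbeat m6
bar 6: v0=F3 v1=C4 downbeat P5
bar 7: v0=E3 v1=B3 downbeat P5
bar 8: v0=D3 v1=B3 downbeat M6
bar 9: v0=A3 v1=F4 downbeat m6
bar 10: v0=G3 v1=G4 downbeat P8
  -> R4 @ bar 5 tick 2 v(0, 1): E3/F4 m2 untreated
  -> R7 @ bar 5 tick 3 v(1,): F4->G3 leap 10st
  -> R2 @ bar 6 tick 0 v(0, 1): E3/G3 m3 -> F3/C4 P5 similar
  -> R7 @ bar 8 tick 1 v(1,): B3->F3 leap 6st
  -> R7 @ bar 8 tick 2 v(1,): F3->B3 leap 6st

(5, 2, R4, (0, 1))
(5, 3, R7, (1,))
(6, 0, R2, (0, 1))
(8, 1, R7, (1,))
(8, 2, R7, (1,))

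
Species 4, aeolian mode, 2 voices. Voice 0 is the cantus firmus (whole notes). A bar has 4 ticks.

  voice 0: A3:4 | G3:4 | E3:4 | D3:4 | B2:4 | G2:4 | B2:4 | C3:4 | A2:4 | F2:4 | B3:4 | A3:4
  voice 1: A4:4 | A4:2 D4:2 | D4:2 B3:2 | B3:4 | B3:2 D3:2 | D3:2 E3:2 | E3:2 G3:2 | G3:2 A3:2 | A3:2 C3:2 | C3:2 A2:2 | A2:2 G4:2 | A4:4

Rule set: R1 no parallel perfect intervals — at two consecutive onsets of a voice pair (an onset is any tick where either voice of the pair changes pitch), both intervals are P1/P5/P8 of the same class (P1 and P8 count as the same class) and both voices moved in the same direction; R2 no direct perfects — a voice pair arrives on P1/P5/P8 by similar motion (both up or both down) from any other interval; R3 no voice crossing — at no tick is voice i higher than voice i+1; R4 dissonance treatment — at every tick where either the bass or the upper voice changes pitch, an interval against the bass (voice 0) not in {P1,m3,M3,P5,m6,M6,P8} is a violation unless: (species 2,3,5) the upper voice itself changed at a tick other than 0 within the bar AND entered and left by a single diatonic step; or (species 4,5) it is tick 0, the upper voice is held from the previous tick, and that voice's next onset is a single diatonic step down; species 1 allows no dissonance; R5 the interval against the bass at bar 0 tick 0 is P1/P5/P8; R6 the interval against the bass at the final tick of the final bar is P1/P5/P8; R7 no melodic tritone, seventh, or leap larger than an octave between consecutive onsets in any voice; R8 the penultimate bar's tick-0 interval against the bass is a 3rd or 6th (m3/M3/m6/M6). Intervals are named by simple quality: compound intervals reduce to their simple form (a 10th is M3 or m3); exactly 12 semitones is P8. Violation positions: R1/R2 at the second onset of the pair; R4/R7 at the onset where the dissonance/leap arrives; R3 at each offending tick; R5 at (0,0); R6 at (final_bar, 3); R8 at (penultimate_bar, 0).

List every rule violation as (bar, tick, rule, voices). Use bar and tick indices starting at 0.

bar 0: v0=A3 v1=A4 downbeat P8
bar 1: v0=G3 v1=A4 downbeat M2
bar 2: v0=E3 v1=D4 downbeat m7
bar 3: v0=D3 v1=B3 downbeat M6
bar 4: v0=B2 v1=B3 downbeat P8
bar 5: v0=G2 v1=D3 downbeat P5
bar 6: v0=B2 v1=E3 downbeat P4
bar 7: v0=C3 v1=G3 downbeat P5
bar 8: v0=A2 v1=A3 downbeat P8
bar 9: v0=F2 v1=C3 downbeat P5
bar 10: v0=B3 v1=A2 downbeat M2
bar 11: v0=A3 v1=A4 downbeat P8
  -> R4 @ bar 1 tick 0 v(0, 1): G3/A4 M2 untreated
  -> R4 @ bar 2 tick 0 v(0, 1): E3/D4 m7 untreated
  -> R4 @ bar 6 tick 0 v(0, 1): B2/E3 P4 untreated
  -> R3 @ bar 10 tick 0 v(0, 1): B3 above A2
  -> R4 @ bar 10 tick 0 v(0, 1): B3/A2 M2 untreated
  -> R7 @ bar 10 tick 0 v(0,): F2->B3 leap 18st
  -> R8 @ bar 10 tick 0 v(0, 1): penult M2 not 3rd/6th
  -> R3 @ bar 10 tick 1 v(0, 1): B3 above A2
  -> R7 @ bar 10 tick 2 v(1,): A2->G4 leap 22st

(1, 0, R4, (0, 1))
(2, 0, R4, (0, 1))
(6, 0, R4, (0, 1))
(10, 0, R3, (0, 1))
(10, 0, R4, (0, 1))
(10, 0, R7, (0,))
(10, 0, R8, (0, 1))
(10, 1, R3, (0, 1))
(10, 2, R7, (1,))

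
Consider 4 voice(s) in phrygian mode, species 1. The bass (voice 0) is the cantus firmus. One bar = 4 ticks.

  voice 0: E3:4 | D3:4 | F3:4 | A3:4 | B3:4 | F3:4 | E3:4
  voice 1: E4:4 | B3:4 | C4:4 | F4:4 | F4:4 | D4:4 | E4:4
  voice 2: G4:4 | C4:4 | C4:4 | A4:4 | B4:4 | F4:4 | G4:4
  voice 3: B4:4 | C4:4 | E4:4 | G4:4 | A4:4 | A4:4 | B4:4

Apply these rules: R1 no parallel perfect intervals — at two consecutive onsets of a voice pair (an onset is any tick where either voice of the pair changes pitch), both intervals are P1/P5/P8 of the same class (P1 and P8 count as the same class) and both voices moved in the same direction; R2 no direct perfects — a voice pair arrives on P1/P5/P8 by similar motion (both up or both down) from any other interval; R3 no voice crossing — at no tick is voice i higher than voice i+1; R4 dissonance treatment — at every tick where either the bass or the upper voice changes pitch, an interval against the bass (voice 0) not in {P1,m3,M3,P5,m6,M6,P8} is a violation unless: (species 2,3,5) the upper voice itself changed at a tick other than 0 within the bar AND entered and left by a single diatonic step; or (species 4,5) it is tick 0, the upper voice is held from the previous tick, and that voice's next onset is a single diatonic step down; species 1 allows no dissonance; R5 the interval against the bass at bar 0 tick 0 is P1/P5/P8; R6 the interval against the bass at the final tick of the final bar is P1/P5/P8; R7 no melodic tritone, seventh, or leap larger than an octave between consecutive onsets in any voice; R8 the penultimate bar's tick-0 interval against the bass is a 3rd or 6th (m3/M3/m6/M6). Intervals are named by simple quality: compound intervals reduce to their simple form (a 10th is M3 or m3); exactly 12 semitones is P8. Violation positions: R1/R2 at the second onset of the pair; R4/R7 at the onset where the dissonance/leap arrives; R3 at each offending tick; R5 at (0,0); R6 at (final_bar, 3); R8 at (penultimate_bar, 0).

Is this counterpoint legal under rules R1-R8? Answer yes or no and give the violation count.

bar 0: v0=E3 v1=E4 v2=G4 v3=B4 (P5)
bar 1: v0=D3 v1=B3 v2=C4 v3=C4 (m7)
bar 2: v0=F3 v1=C4 v2=C4 v3=E4 (M7)
bar 3: v0=A3 v1=F4 v2=A4 v3=G4 (m7)
bar 4: v0=B3 v1=F4 v2=B4 v3=A4 (m7)
bar 5: v0=F3 v1=D4 v2=F4 v3=A4 (M3)
bar 6: v0=E3 v1=E4 v2=G4 v3=B4 (P5)
  R5 @ bar0.0: opens on m3
  R2 @ bar1.0: G4/B4 M3 -> C4/C4 P1 similar
  R4 @ bar1.0: D3/C4 m7 untreated
  R4 @ bar1.0: D3/C4 m7 untreated
  R7 @ bar1.0: B4->C4 leap 11st
  R2 @ bar2.0: D3/B3 M6 -> F3/C4 P5 similar
  R4 @ bar2.0: F3/E4 M7 untreated
  R2 @ bar3.0: F3/C4 P5 -> A3/A4 P8 similar
  R3 @ bar3.0: A4 above G4
  R4 @ bar3.0: A3/G4 m7 untreated
  R3 @ bar3.1: A4 above G4
  R3 @ bar3.2: A4 above G4
  R3 @ bar3.3: A4 above G4
  R1 @ bar4.0: A3/A4 P8 -> B3/B4 P8 similar
  R3 @ bar4.0: B4 above A4
  R4 @ bar4.0: B3/F4 TT untreated
  R4 @ bar4.0: B3/A4 m7 untreated
  R3 @ bar4.1: B4 above A4
  R3 @ bar4.2: B4 above A4
  R3 @ bar4.3: B4 above A4
  R1 @ bar5.0: B3/B4 P8 -> F3/F4 P8 similar
  R7 @ bar5.0: B3->F3 leap 6st
  R7 @ bar5.0: B4->F4 leap 6st
  R8 @ bar5.0: penult P8 not 3rd/6th
  R1 @ bar6.0: D4/A4 P5 -> E4/B4 P5 similar
  R6 @ bar6.3: closes on m3

No (26 violations)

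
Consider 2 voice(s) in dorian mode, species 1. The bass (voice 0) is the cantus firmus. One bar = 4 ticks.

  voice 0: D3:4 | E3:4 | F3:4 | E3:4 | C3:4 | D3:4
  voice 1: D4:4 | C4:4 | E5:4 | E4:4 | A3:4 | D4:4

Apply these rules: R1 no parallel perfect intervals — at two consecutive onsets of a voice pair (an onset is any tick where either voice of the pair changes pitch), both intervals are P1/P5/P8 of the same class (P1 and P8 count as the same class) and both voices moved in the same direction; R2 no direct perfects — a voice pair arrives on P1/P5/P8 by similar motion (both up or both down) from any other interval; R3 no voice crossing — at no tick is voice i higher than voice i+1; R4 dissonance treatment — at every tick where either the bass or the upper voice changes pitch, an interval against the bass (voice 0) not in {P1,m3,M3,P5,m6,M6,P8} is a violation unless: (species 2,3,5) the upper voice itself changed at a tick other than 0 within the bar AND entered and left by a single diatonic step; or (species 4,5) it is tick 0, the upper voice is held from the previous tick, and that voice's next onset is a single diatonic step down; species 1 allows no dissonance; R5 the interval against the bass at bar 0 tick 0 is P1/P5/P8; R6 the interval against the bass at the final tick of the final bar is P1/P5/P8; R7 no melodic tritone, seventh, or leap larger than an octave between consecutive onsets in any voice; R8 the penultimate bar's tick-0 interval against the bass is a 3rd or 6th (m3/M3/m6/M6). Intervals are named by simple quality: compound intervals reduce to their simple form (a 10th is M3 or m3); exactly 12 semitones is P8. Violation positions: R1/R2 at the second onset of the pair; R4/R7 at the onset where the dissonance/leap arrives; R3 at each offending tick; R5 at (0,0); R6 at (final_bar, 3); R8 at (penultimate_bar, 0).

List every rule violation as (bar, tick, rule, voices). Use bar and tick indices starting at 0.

bar 0: v0=D3 v1=D4 downbeat P8
bar 1: v0=E3 v1=C4 downbeat m6
bar 2: v0=F3 v1=E5 downbeat M7
bar 3: v0=E3 v1=E4 downbeat P8
bar 4: v0=C3 v1=A3 downbeat M6
bar 5: v0=D3 v1=D4 downbeat P8
  -> R4 @ bar 2 tick 0 v(0, 1): F3/E5 M7 untreated
  -> R7 @ bar 2 tick 0 v(1,): C4->E5 leap 16st
  -> R2 @ bar 3 tick 0 v(0, 1): F3/E5 M7 -> E3/E4 P8 similar
  -> R2 @ bar 5 tick 0 v(0, 1): C3/A3 M6 -> D3/D4 P8 similar

(2, 0, R4, (0, 1))
(2, 0, R7, (1,))
(3, 0, R2, (0, 1))
(5, 0, R2, (0, 1))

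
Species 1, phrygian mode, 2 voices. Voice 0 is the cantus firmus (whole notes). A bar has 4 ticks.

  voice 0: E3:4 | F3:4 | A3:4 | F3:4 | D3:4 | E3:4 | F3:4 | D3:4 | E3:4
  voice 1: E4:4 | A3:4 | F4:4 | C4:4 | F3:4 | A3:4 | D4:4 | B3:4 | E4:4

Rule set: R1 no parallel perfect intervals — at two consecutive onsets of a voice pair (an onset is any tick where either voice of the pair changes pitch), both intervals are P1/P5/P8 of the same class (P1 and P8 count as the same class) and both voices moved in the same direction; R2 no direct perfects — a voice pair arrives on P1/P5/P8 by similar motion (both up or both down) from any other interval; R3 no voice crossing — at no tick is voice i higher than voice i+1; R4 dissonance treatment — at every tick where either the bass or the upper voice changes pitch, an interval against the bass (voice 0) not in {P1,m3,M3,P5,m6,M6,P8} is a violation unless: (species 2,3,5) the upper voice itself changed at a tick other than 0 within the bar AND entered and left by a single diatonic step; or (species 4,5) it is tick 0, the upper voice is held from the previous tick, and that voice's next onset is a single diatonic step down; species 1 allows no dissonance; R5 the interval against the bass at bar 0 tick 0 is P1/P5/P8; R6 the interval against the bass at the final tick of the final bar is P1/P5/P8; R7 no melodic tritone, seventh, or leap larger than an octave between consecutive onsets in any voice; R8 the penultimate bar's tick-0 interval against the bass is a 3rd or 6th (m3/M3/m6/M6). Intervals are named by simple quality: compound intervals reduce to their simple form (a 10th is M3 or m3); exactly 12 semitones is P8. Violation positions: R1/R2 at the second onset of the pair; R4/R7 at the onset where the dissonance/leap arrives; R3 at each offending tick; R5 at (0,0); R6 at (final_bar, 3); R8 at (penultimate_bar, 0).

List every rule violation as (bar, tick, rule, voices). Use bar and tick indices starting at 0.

bar 0: v0=E3 v1=E4 downbeat P8
bar 1: v0=F3 v1=A3 downbeat M3
bar 2: v0=A3 v1=F4 downbeat m6
bar 3: v0=F3 v1=C4 downbeat P5
bar 4: v0=D3 v1=F3 downbeat m3
bar 5: v0=E3 v1=A3 downbeat P4
bar 6: v0=F3 v1=D4 downbeat M6
bar 7: v0=D3 v1=B3 downbeat M6
bar 8: v0=E3 v1=E4 downbeat P8
  -> R2 @ bar 3 tick 0 v(0, 1): A3/F4 m6 -> F3/C4 P5 similar
  -> R4 @ bar 5 tick 0 v(0, 1): E3/A3 P4 untreated
  -> R2 @ bar 8 tick 0 v(0, 1): D3/B3 M6 -> E3/E4 P8 similar

(3, 0, R2, (0, 1))
(5, 0, R4, (0, 1))
(8, 0, R2, (0, 1))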